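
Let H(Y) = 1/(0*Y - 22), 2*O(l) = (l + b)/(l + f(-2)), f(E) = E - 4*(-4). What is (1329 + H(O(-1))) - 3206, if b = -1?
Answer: -41295/22 ≈ -1877.0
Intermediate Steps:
f(E) = 16 + E (f(E) = E + 16 = 16 + E)
O(l) = (-1 + l)/(2*(14 + l)) (O(l) = ((l - 1)/(l + (16 - 2)))/2 = ((-1 + l)/(l + 14))/2 = ((-1 + l)/(14 + l))/2 = (-1 + l)/(2*(14 + l)))
H(Y) = -1/22 (H(Y) = 1/(0 - 22) = 1/(-22) = -1/22)
(1329 + H(O(-1))) - 3206 = (1329 - 1/22) - 3206 = 29237/22 - 3206 = -41295/22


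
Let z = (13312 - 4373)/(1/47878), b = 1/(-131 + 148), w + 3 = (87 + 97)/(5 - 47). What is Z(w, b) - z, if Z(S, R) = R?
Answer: -7275684513/17 ≈ -4.2798e+8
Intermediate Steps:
w = -155/21 (w = -3 + (87 + 97)/(5 - 47) = -3 + 184/(-42) = -3 + 184*(-1/42) = -3 - 92/21 = -155/21 ≈ -7.3810)
b = 1/17 ≈ 0.058824
z = 427981442 (z = 8939/(1/47878) = 8939*47878 = 427981442)
Z(w, b) - z = 1/17 - 1*427981442 = 1/17 - 427981442 = -7275684513/17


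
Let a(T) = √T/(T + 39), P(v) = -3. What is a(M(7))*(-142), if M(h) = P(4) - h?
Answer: -142*I*√10/29 ≈ -15.484*I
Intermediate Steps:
M(h) = -3 - h
a(T) = √T/(39 + T)
a(M(7))*(-142) = (√(-3 - 1*7)/(39 + (-3 - 1*7)))*(-142) = (√(-3 - 7)/(39 + (-3 - 7)))*(-142) = (√(-10)/(39 - 10))*(-142) = ((I*√10)/29)*(-142) = ((I*√10)*(1/29))*(-142) = (I*√10/29)*(-142) = -142*I*√10/29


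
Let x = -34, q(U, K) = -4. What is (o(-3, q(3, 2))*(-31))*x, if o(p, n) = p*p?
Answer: 9486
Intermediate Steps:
o(p, n) = p**2
(o(-3, q(3, 2))*(-31))*x = ((-3)**2*(-31))*(-34) = (9*(-31))*(-34) = -279*(-34) = 9486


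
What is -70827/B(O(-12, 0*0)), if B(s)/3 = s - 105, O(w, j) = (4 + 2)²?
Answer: 23609/69 ≈ 342.16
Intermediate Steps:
O(w, j) = 36 (O(w, j) = 6² = 36)
B(s) = -315 + 3*s (B(s) = 3*(s - 105) = 3*(-105 + s) = -315 + 3*s)
-70827/B(O(-12, 0*0)) = -70827/(-315 + 3*36) = -70827/(-315 + 108) = -70827/(-207) = -70827*(-1/207) = 23609/69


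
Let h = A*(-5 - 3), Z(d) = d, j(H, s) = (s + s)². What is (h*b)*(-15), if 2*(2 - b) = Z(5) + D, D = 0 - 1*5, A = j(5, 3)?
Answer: 8640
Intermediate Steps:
j(H, s) = 4*s² (j(H, s) = (2*s)² = 4*s²)
A = 36 (A = 4*3² = 4*9 = 36)
h = -288 (h = 36*(-5 - 3) = 36*(-8) = -288)
D = -5 (D = 0 - 5 = -5)
b = 2 (b = 2 - (5 - 5)/2 = 2 - ½*0 = 2 + 0 = 2)
(h*b)*(-15) = -288*2*(-15) = -576*(-15) = 8640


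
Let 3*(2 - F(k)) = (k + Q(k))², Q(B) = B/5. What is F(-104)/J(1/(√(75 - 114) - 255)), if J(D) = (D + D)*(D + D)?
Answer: -2107853403/25 + 3308421*I*√39/5 ≈ -8.4314e+7 + 4.1322e+6*I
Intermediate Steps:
Q(B) = B/5 (Q(B) = B*(⅕) = B/5)
J(D) = 4*D² (J(D) = (2*D)*(2*D) = 4*D²)
F(k) = 2 - 12*k²/25 (F(k) = 2 - (k + k/5)²/3 = 2 - 36*k²/25/3 = 2 - 12*k²/25)
F(-104)/J(1/(√(75 - 114) - 255)) = (2 - 12/25*(-104)²)/((4*(1/(√(75 - 114) - 255))²)) = (2 - 12/25*10816)/((4*(1/(√(-39) - 255))²)) = (2 - 129792/25)/((4*(1/(I*√39 - 255))²)) = -129742*(-255 + I*√39)²/4/25 = -64871*(-255 + I*√39)²/50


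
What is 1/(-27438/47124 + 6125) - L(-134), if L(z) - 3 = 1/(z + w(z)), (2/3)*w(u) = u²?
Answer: -227480720281/75830090800 ≈ -2.9999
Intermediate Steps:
w(u) = 3*u²/2
L(z) = 3 + 1/(z + 3*z²/2)
1/(-27438/47124 + 6125) - L(-134) = 1/(-27438/47124 + 6125) - (2 + 6*(-134) + 9*(-134)²)/((-134)*(2 + 3*(-134))) = 1/(-27438*1/47124 + 6125) - (-1)*(2 - 804 + 9*17956)/(134*(2 - 402)) = 1/(-269/462 + 6125) - (-1)*(2 - 804 + 161604)/(134*(-400)) = 1/(2829481/462) - (-1)*(-1)*160802/(134*400) = 462/2829481 - 1*80401/26800 = 462/2829481 - 80401/26800 = -227480720281/75830090800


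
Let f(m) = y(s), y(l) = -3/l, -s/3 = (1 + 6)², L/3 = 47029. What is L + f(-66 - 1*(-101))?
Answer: 6913264/49 ≈ 1.4109e+5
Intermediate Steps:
L = 141087 (L = 3*47029 = 141087)
s = -147 (s = -3*(1 + 6)² = -3*7² = -3*49 = -147)
f(m) = 1/49 (f(m) = -3/(-147) = -3*(-1/147) = 1/49)
L + f(-66 - 1*(-101)) = 141087 + 1/49 = 6913264/49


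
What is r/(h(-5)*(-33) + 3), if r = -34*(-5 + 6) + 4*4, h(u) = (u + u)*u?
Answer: 2/183 ≈ 0.010929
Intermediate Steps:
h(u) = 2*u**2 (h(u) = (2*u)*u = 2*u**2)
r = -18 (r = -34*1 + 16 = -34 + 16 = -18)
r/(h(-5)*(-33) + 3) = -18/((2*(-5)**2)*(-33) + 3) = -18/((2*25)*(-33) + 3) = -18/(50*(-33) + 3) = -18/(-1650 + 3) = -18/(-1647) = -18*(-1/1647) = 2/183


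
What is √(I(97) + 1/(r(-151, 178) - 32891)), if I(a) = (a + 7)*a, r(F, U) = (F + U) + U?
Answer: √10777762891762/32686 ≈ 100.44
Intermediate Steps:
r(F, U) = F + 2*U
I(a) = a*(7 + a) (I(a) = (7 + a)*a = a*(7 + a))
√(I(97) + 1/(r(-151, 178) - 32891)) = √(97*(7 + 97) + 1/((-151 + 2*178) - 32891)) = √(97*104 + 1/((-151 + 356) - 32891)) = √(10088 + 1/(205 - 32891)) = √(10088 + 1/(-32686)) = √(10088 - 1/32686) = √(329736367/32686) = √10777762891762/32686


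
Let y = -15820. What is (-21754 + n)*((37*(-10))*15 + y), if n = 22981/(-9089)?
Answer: 4225812509190/9089 ≈ 4.6494e+8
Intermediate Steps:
n = -22981/9089 (n = 22981*(-1/9089) = -22981/9089 ≈ -2.5284)
(-21754 + n)*((37*(-10))*15 + y) = (-21754 - 22981/9089)*((37*(-10))*15 - 15820) = -197745087*(-370*15 - 15820)/9089 = -197745087*(-5550 - 15820)/9089 = -197745087/9089*(-21370) = 4225812509190/9089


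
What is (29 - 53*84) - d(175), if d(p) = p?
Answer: -4598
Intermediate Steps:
(29 - 53*84) - d(175) = (29 - 53*84) - 1*175 = (29 - 4452) - 175 = -4423 - 175 = -4598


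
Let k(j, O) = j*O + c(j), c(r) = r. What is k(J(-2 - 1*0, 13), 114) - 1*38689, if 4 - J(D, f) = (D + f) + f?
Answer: -40989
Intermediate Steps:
J(D, f) = 4 - D - 2*f (J(D, f) = 4 - ((D + f) + f) = 4 - (D + 2*f) = 4 + (-D - 2*f) = 4 - D - 2*f)
k(j, O) = j + O*j (k(j, O) = j*O + j = O*j + j = j + O*j)
k(J(-2 - 1*0, 13), 114) - 1*38689 = (4 - (-2 - 1*0) - 2*13)*(1 + 114) - 1*38689 = (4 - (-2 + 0) - 26)*115 - 38689 = (4 - 1*(-2) - 26)*115 - 38689 = (4 + 2 - 26)*115 - 38689 = -20*115 - 38689 = -2300 - 38689 = -40989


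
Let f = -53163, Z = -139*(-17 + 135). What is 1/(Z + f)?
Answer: -1/69565 ≈ -1.4375e-5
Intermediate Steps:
Z = -16402 (Z = -139*118 = -16402)
1/(Z + f) = 1/(-16402 - 53163) = 1/(-69565) = -1/69565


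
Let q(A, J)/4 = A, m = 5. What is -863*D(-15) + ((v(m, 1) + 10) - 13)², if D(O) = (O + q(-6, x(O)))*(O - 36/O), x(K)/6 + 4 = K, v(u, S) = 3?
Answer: -2120391/5 ≈ -4.2408e+5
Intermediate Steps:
x(K) = -24 + 6*K
q(A, J) = 4*A
D(O) = (-24 + O)*(O - 36/O) (D(O) = (O + 4*(-6))*(O - 36/O) = (O - 24)*(O - 36/O) = (-24 + O)*(O - 36/O))
-863*D(-15) + ((v(m, 1) + 10) - 13)² = -863*(-36 + (-15)² - 24*(-15) + 864/(-15)) + ((3 + 10) - 13)² = -863*(-36 + 225 + 360 + 864*(-1/15)) + (13 - 13)² = -863*(-36 + 225 + 360 - 288/5) + 0² = -863*2457/5 + 0 = -2120391/5 + 0 = -2120391/5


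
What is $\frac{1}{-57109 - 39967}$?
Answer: $- \frac{1}{97076} \approx -1.0301 \cdot 10^{-5}$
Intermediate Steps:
$\frac{1}{-57109 - 39967} = \frac{1}{-97076} = - \frac{1}{97076}$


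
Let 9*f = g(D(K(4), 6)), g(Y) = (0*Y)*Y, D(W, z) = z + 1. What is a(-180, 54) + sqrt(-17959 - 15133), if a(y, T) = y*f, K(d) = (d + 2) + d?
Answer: 2*I*sqrt(8273) ≈ 181.91*I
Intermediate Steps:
K(d) = 2 + 2*d (K(d) = (2 + d) + d = 2 + 2*d)
D(W, z) = 1 + z
g(Y) = 0 (g(Y) = 0*Y = 0)
f = 0 (f = (1/9)*0 = 0)
a(y, T) = 0 (a(y, T) = y*0 = 0)
a(-180, 54) + sqrt(-17959 - 15133) = 0 + sqrt(-17959 - 15133) = 0 + sqrt(-33092) = 0 + 2*I*sqrt(8273) = 2*I*sqrt(8273)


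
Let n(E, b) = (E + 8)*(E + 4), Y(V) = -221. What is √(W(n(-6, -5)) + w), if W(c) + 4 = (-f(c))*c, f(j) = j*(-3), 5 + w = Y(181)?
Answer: I*√182 ≈ 13.491*I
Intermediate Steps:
n(E, b) = (4 + E)*(8 + E) (n(E, b) = (8 + E)*(4 + E) = (4 + E)*(8 + E))
w = -226 (w = -5 - 221 = -226)
f(j) = -3*j
W(c) = -4 + 3*c² (W(c) = -4 + (-(-3)*c)*c = -4 + (3*c)*c = -4 + 3*c²)
√(W(n(-6, -5)) + w) = √((-4 + 3*(32 + (-6)² + 12*(-6))²) - 226) = √((-4 + 3*(32 + 36 - 72)²) - 226) = √((-4 + 3*(-4)²) - 226) = √((-4 + 3*16) - 226) = √((-4 + 48) - 226) = √(44 - 226) = √(-182) = I*√182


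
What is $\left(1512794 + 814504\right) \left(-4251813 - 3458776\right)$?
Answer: $-17944838358522$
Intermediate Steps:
$\left(1512794 + 814504\right) \left(-4251813 - 3458776\right) = 2327298 \left(-7710589\right) = -17944838358522$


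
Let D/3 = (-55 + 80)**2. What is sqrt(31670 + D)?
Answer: sqrt(33545) ≈ 183.15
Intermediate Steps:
D = 1875 (D = 3*(-55 + 80)**2 = 3*25**2 = 3*625 = 1875)
sqrt(31670 + D) = sqrt(31670 + 1875) = sqrt(33545)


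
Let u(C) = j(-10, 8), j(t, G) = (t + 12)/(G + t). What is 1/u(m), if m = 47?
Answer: -1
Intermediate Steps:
j(t, G) = (12 + t)/(G + t)
u(C) = -1 (u(C) = (12 - 10)/(8 - 10) = 2/(-2) = -1/2*2 = -1)
1/u(m) = 1/(-1) = -1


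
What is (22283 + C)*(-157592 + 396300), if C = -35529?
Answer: -3161926168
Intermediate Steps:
(22283 + C)*(-157592 + 396300) = (22283 - 35529)*(-157592 + 396300) = -13246*238708 = -3161926168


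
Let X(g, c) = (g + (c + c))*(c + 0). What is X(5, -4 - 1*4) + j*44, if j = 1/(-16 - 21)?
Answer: 3212/37 ≈ 86.811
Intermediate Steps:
X(g, c) = c*(g + 2*c) (X(g, c) = (g + 2*c)*c = c*(g + 2*c))
j = -1/37 (j = 1/(-37) = -1/37 ≈ -0.027027)
X(5, -4 - 1*4) + j*44 = (-4 - 1*4)*(5 + 2*(-4 - 1*4)) - 1/37*44 = (-4 - 4)*(5 + 2*(-4 - 4)) - 44/37 = -8*(5 + 2*(-8)) - 44/37 = -8*(5 - 16) - 44/37 = -8*(-11) - 44/37 = 88 - 44/37 = 3212/37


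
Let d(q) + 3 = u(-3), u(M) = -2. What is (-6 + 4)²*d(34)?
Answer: -20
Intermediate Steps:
d(q) = -5 (d(q) = -3 - 2 = -5)
(-6 + 4)²*d(34) = (-6 + 4)²*(-5) = (-2)²*(-5) = 4*(-5) = -20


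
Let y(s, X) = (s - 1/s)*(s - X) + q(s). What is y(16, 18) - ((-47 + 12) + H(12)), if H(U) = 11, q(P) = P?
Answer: 65/8 ≈ 8.1250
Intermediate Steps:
y(s, X) = s + (s - X)*(s - 1/s) (y(s, X) = (s - 1/s)*(s - X) + s = (s - X)*(s - 1/s) + s = s + (s - X)*(s - 1/s))
y(16, 18) - ((-47 + 12) + H(12)) = (-1 + 16 + 16² + 18/16 - 1*18*16) - ((-47 + 12) + 11) = (-1 + 16 + 256 + 18*(1/16) - 288) - (-35 + 11) = (-1 + 16 + 256 + 9/8 - 288) - 1*(-24) = -127/8 + 24 = 65/8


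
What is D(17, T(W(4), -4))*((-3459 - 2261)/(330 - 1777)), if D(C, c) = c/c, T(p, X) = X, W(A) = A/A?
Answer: 5720/1447 ≈ 3.9530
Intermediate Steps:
W(A) = 1
D(C, c) = 1
D(17, T(W(4), -4))*((-3459 - 2261)/(330 - 1777)) = 1*((-3459 - 2261)/(330 - 1777)) = 1*(-5720/(-1447)) = 1*(-5720*(-1/1447)) = 1*(5720/1447) = 5720/1447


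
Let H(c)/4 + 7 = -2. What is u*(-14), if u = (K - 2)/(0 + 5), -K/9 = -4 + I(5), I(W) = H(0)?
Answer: -5012/5 ≈ -1002.4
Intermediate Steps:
H(c) = -36 (H(c) = -28 + 4*(-2) = -28 - 8 = -36)
I(W) = -36
K = 360 (K = -9*(-4 - 36) = -9*(-40) = 360)
u = 358/5 (u = (360 - 2)/(0 + 5) = 358/5 ≈ 71.600)
u*(-14) = (358/5)*(-14) = -5012/5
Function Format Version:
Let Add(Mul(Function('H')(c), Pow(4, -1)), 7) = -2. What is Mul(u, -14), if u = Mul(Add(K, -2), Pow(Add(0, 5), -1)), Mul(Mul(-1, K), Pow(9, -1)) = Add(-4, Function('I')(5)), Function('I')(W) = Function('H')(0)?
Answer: Rational(-5012, 5) ≈ -1002.4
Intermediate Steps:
Function('H')(c) = -36 (Function('H')(c) = Add(-28, Mul(4, -2)) = Add(-28, -8) = -36)
Function('I')(W) = -36
K = 360 (K = Mul(-9, Add(-4, -36)) = Mul(-9, -40) = 360)
u = Rational(358, 5) (u = Mul(Add(360, -2), Pow(Add(0, 5), -1)) = Mul(358, Pow(5, -1)) = Mul(358, Rational(1, 5)) = Rational(358, 5) ≈ 71.600)
Mul(u, -14) = Mul(Rational(358, 5), -14) = Rational(-5012, 5)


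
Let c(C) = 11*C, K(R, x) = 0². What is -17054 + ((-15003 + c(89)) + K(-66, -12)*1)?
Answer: -31078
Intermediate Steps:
K(R, x) = 0
-17054 + ((-15003 + c(89)) + K(-66, -12)*1) = -17054 + ((-15003 + 11*89) + 0*1) = -17054 + ((-15003 + 979) + 0) = -17054 + (-14024 + 0) = -17054 - 14024 = -31078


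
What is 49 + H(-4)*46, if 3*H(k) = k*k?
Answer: 883/3 ≈ 294.33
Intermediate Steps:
H(k) = k²/3 (H(k) = (k*k)/3 = k²/3)
49 + H(-4)*46 = 49 + ((⅓)*(-4)²)*46 = 49 + ((⅓)*16)*46 = 49 + (16/3)*46 = 49 + 736/3 = 883/3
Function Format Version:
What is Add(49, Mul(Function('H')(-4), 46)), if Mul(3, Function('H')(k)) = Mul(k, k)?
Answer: Rational(883, 3) ≈ 294.33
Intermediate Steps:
Function('H')(k) = Mul(Rational(1, 3), Pow(k, 2)) (Function('H')(k) = Mul(Rational(1, 3), Mul(k, k)) = Mul(Rational(1, 3), Pow(k, 2)))
Add(49, Mul(Function('H')(-4), 46)) = Add(49, Mul(Mul(Rational(1, 3), Pow(-4, 2)), 46)) = Add(49, Mul(Mul(Rational(1, 3), 16), 46)) = Add(49, Mul(Rational(16, 3), 46)) = Add(49, Rational(736, 3)) = Rational(883, 3)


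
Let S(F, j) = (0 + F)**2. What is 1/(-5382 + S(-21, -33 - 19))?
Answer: -1/4941 ≈ -0.00020239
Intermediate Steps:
S(F, j) = F**2
1/(-5382 + S(-21, -33 - 19)) = 1/(-5382 + (-21)**2) = 1/(-5382 + 441) = 1/(-4941) = -1/4941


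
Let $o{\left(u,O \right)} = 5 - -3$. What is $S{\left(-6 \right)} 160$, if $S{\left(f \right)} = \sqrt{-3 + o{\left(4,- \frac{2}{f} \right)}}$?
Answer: $160 \sqrt{5} \approx 357.77$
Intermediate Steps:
$o{\left(u,O \right)} = 8$ ($o{\left(u,O \right)} = 5 + 3 = 8$)
$S{\left(f \right)} = \sqrt{5}$ ($S{\left(f \right)} = \sqrt{-3 + 8} = \sqrt{5}$)
$S{\left(-6 \right)} 160 = \sqrt{5} \cdot 160 = 160 \sqrt{5}$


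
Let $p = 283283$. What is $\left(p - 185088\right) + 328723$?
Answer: $426918$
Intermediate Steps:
$\left(p - 185088\right) + 328723 = \left(283283 - 185088\right) + 328723 = 98195 + 328723 = 426918$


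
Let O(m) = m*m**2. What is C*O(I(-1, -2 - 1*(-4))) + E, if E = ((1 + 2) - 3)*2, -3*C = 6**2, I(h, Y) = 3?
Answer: -324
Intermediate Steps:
C = -12 (C = -1/3*6**2 = -1/3*36 = -12)
E = 0 (E = (3 - 3)*2 = 0*2 = 0)
O(m) = m**3
C*O(I(-1, -2 - 1*(-4))) + E = -12*3**3 + 0 = -12*27 + 0 = -324 + 0 = -324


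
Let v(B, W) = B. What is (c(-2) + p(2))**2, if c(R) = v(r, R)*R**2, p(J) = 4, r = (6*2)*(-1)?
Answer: 1936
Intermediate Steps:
r = -12 (r = 12*(-1) = -12)
c(R) = -12*R**2
(c(-2) + p(2))**2 = (-12*(-2)**2 + 4)**2 = (-12*4 + 4)**2 = (-48 + 4)**2 = (-44)**2 = 1936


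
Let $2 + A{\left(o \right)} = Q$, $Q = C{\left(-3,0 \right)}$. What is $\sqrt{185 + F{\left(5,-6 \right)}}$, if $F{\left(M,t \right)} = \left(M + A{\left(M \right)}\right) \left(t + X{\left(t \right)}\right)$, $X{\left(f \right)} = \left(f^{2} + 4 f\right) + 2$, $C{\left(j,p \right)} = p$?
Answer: $\sqrt{209} \approx 14.457$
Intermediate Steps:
$Q = 0$
$A{\left(o \right)} = -2$ ($A{\left(o \right)} = -2 + 0 = -2$)
$X{\left(f \right)} = 2 + f^{2} + 4 f$
$F{\left(M,t \right)} = \left(-2 + M\right) \left(2 + t^{2} + 5 t\right)$ ($F{\left(M,t \right)} = \left(M - 2\right) \left(t + \left(2 + t^{2} + 4 t\right)\right) = \left(-2 + M\right) \left(2 + t^{2} + 5 t\right)$)
$\sqrt{185 + F{\left(5,-6 \right)}} = \sqrt{185 - \left(-26 + 72 - 5 \left(2 + \left(-6\right)^{2} + 4 \left(-6\right)\right)\right)} = \sqrt{185 - \left(46 - 5 \left(2 + 36 - 24\right)\right)} = \sqrt{185 - -24} = \sqrt{185 + 24} = \sqrt{209}$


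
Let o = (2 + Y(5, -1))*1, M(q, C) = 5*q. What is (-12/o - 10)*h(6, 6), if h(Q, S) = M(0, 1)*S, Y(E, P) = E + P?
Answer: 0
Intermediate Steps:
h(Q, S) = 0 (h(Q, S) = (5*0)*S = 0*S = 0)
o = 6 (o = (2 + (5 - 1))*1 = (2 + 4)*1 = 6*1 = 6)
(-12/o - 10)*h(6, 6) = (-12/6 - 10)*0 = (-12*1/6 - 10)*0 = (-2 - 10)*0 = -12*0 = 0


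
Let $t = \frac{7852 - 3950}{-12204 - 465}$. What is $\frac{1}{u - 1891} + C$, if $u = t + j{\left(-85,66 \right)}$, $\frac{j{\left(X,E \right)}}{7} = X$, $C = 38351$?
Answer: $\frac{1208019516967}{31499036} \approx 38351.0$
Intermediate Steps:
$j{\left(X,E \right)} = 7 X$
$t = - \frac{3902}{12669}$ ($t = \frac{3902}{-12669} = 3902 \left(- \frac{1}{12669}\right) = - \frac{3902}{12669} \approx -0.308$)
$u = - \frac{7541957}{12669}$ ($u = - \frac{3902}{12669} + 7 \left(-85\right) = - \frac{3902}{12669} - 595 = - \frac{7541957}{12669} \approx -595.31$)
$\frac{1}{u - 1891} + C = \frac{1}{- \frac{7541957}{12669} - 1891} + 38351 = \frac{1}{- \frac{31499036}{12669}} + 38351 = - \frac{12669}{31499036} + 38351 = \frac{1208019516967}{31499036}$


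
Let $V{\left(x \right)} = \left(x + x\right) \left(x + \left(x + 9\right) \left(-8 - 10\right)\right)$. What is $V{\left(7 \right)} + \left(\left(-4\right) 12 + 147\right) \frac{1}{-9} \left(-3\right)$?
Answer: $-3901$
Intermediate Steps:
$V{\left(x \right)} = 2 x \left(-162 - 17 x\right)$ ($V{\left(x \right)} = 2 x \left(x + \left(9 + x\right) \left(-18\right)\right) = 2 x \left(x - \left(162 + 18 x\right)\right) = 2 x \left(-162 - 17 x\right)$)
$V{\left(7 \right)} + \left(\left(-4\right) 12 + 147\right) \frac{1}{-9} \left(-3\right) = \left(-2\right) 7 \left(162 + 17 \cdot 7\right) + \left(\left(-4\right) 12 + 147\right) \frac{1}{-9} \left(-3\right) = \left(-2\right) 7 \left(162 + 119\right) + \left(-48 + 147\right) \left(\left(- \frac{1}{9}\right) \left(-3\right)\right) = \left(-2\right) 7 \cdot 281 + 99 \cdot \frac{1}{3} = -3934 + 33 = -3901$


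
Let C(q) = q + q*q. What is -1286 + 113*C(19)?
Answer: 41654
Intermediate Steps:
C(q) = q + q²
-1286 + 113*C(19) = -1286 + 113*(19*(1 + 19)) = -1286 + 113*(19*20) = -1286 + 113*380 = -1286 + 42940 = 41654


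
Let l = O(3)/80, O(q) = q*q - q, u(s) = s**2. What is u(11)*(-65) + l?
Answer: -314597/40 ≈ -7864.9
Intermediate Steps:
O(q) = q**2 - q
l = 3/40 (l = (3*(-1 + 3))/80 = (3*2)*(1/80) = 6*(1/80) = 3/40 ≈ 0.075000)
u(11)*(-65) + l = 11**2*(-65) + 3/40 = 121*(-65) + 3/40 = -7865 + 3/40 = -314597/40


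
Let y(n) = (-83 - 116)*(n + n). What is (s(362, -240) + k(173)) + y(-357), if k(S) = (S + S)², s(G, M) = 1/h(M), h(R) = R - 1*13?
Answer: 66235905/253 ≈ 2.6180e+5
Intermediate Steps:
h(R) = -13 + R (h(R) = R - 13 = -13 + R)
y(n) = -398*n
s(G, M) = 1/(-13 + M)
k(S) = 4*S² (k(S) = (2*S)² = 4*S²)
(s(362, -240) + k(173)) + y(-357) = (1/(-13 - 240) + 4*173²) - 398*(-357) = (1/(-253) + 4*29929) + 142086 = (-1/253 + 119716) + 142086 = 30288147/253 + 142086 = 66235905/253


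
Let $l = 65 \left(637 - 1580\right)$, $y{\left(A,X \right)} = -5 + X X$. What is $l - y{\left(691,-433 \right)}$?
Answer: $-248779$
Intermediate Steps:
$y{\left(A,X \right)} = -5 + X^{2}$
$l = -61295$ ($l = 65 \left(-943\right) = -61295$)
$l - y{\left(691,-433 \right)} = -61295 - \left(-5 + \left(-433\right)^{2}\right) = -61295 - \left(-5 + 187489\right) = -61295 - 187484 = -248779$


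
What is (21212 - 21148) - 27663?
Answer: -27599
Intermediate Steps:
(21212 - 21148) - 27663 = 64 - 27663 = -27599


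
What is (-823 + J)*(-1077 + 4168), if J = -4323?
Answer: -15906286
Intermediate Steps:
(-823 + J)*(-1077 + 4168) = (-823 - 4323)*(-1077 + 4168) = -5146*3091 = -15906286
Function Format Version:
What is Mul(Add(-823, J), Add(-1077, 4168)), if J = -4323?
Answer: -15906286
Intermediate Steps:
Mul(Add(-823, J), Add(-1077, 4168)) = Mul(Add(-823, -4323), Add(-1077, 4168)) = Mul(-5146, 3091) = -15906286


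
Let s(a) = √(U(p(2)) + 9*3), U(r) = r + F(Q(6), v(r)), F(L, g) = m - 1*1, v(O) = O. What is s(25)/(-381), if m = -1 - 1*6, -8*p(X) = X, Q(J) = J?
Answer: -5*√3/762 ≈ -0.011365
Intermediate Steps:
p(X) = -X/8
m = -7 (m = -1 - 6 = -7)
F(L, g) = -8 (F(L, g) = -7 - 1*1 = -7 - 1 = -8)
U(r) = -8 + r (U(r) = r - 8 = -8 + r)
s(a) = 5*√3/2 (s(a) = √((-8 - ⅛*2) + 9*3) = √((-8 - ¼) + 27) = √(-33/4 + 27) = √(75/4) = 5*√3/2)
s(25)/(-381) = (5*√3/2)/(-381) = (5*√3/2)*(-1/381) = -5*√3/762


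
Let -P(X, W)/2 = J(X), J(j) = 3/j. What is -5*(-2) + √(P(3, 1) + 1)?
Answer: 10 + I ≈ 10.0 + 1.0*I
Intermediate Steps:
P(X, W) = -6/X
-5*(-2) + √(P(3, 1) + 1) = -5*(-2) + √(-6/3 + 1) = 10 + √(-6*⅓ + 1) = 10 + √(-2 + 1) = 10 + √(-1) = 10 + I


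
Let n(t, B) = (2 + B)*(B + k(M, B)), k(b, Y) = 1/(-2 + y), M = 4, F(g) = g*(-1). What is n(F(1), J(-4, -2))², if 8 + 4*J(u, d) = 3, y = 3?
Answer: 9/256 ≈ 0.035156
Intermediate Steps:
F(g) = -g
J(u, d) = -5/4 (J(u, d) = -2 + (¼)*3 = -2 + ¾ = -5/4)
k(b, Y) = 1 (k(b, Y) = 1/(-2 + 3) = 1/1 = 1)
n(t, B) = (1 + B)*(2 + B) (n(t, B) = (2 + B)*(B + 1) = (2 + B)*(1 + B) = (1 + B)*(2 + B))
n(F(1), J(-4, -2))² = (2 + (-5/4)² + 3*(-5/4))² = (2 + 25/16 - 15/4)² = (-3/16)² = 9/256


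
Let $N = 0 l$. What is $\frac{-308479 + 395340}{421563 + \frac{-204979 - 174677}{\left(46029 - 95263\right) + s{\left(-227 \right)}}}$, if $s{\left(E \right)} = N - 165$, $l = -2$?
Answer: $\frac{4290846539}{20825170293} \approx 0.20604$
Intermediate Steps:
$N = 0$ ($N = 0 \left(-2\right) = 0$)
$s{\left(E \right)} = -165$ ($s{\left(E \right)} = 0 - 165 = -165$)
$\frac{-308479 + 395340}{421563 + \frac{-204979 - 174677}{\left(46029 - 95263\right) + s{\left(-227 \right)}}} = \frac{-308479 + 395340}{421563 + \frac{-204979 - 174677}{\left(46029 - 95263\right) - 165}} = \frac{86861}{421563 - \frac{379656}{-49234 - 165}} = \frac{86861}{421563 - \frac{379656}{-49399}} = \frac{86861}{421563 - - \frac{379656}{49399}} = \frac{86861}{421563 + \frac{379656}{49399}} = \frac{86861}{\frac{20825170293}{49399}} = 86861 \cdot \frac{49399}{20825170293} = \frac{4290846539}{20825170293}$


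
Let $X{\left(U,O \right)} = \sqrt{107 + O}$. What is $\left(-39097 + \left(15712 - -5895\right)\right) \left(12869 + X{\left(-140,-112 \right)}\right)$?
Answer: $-225078810 - 17490 i \sqrt{5} \approx -2.2508 \cdot 10^{8} - 39109.0 i$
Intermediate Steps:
$\left(-39097 + \left(15712 - -5895\right)\right) \left(12869 + X{\left(-140,-112 \right)}\right) = \left(-39097 + \left(15712 - -5895\right)\right) \left(12869 + \sqrt{107 - 112}\right) = \left(-39097 + \left(15712 + 5895\right)\right) \left(12869 + \sqrt{-5}\right) = \left(-39097 + 21607\right) \left(12869 + i \sqrt{5}\right) = - 17490 \left(12869 + i \sqrt{5}\right) = -225078810 - 17490 i \sqrt{5}$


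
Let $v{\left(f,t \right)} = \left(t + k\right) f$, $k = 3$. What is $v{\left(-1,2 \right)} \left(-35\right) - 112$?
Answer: $63$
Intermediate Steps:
$v{\left(f,t \right)} = f \left(3 + t\right)$ ($v{\left(f,t \right)} = \left(t + 3\right) f = \left(3 + t\right) f = f \left(3 + t\right)$)
$v{\left(-1,2 \right)} \left(-35\right) - 112 = - (3 + 2) \left(-35\right) - 112 = \left(-1\right) 5 \left(-35\right) - 112 = \left(-5\right) \left(-35\right) - 112 = 175 - 112 = 63$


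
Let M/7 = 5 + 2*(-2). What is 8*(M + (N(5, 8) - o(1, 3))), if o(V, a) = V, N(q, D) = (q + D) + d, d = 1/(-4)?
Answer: 150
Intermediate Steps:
d = -¼ ≈ -0.25000
N(q, D) = -¼ + D + q (N(q, D) = (q + D) - ¼ = (D + q) - ¼ = -¼ + D + q)
M = 7 (M = 7*(5 + 2*(-2)) = 7*(5 - 4) = 7*1 = 7)
8*(M + (N(5, 8) - o(1, 3))) = 8*(7 + ((-¼ + 8 + 5) - 1*1)) = 8*(7 + (51/4 - 1)) = 8*(7 + 47/4) = 8*(75/4) = 150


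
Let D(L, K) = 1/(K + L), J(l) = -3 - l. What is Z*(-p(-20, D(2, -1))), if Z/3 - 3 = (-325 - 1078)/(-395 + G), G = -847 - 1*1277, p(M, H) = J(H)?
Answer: 107520/2519 ≈ 42.684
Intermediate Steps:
p(M, H) = -3 - H
G = -2124 (G = -847 - 1277 = -2124)
Z = 26880/2519 (Z = 9 + 3*((-325 - 1078)/(-395 - 2124)) = 9 + 3*(-1403/(-2519)) = 9 + 3*(-1403*(-1/2519)) = 9 + 3*(1403/2519) = 9 + 4209/2519 = 26880/2519 ≈ 10.671)
Z*(-p(-20, D(2, -1))) = 26880*(-(-3 - 1/(-1 + 2)))/2519 = 26880*(-(-3 - 1/1))/2519 = 26880*(-(-3 - 1*1))/2519 = 26880*(-(-3 - 1))/2519 = 26880*(-1*(-4))/2519 = (26880/2519)*4 = 107520/2519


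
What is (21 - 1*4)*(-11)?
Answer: -187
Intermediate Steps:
(21 - 1*4)*(-11) = (21 - 4)*(-11) = 17*(-11) = -187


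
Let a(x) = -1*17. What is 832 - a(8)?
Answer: 849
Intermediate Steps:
a(x) = -17
832 - a(8) = 832 - 1*(-17) = 832 + 17 = 849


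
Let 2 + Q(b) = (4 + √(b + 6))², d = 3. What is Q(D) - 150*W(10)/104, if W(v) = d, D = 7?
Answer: 1179/52 + 8*√13 ≈ 51.517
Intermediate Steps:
W(v) = 3
Q(b) = -2 + (4 + √(6 + b))² (Q(b) = -2 + (4 + √(b + 6))² = -2 + (4 + √(6 + b))²)
Q(D) - 150*W(10)/104 = (-2 + (4 + √(6 + 7))²) - 450/104 = (-2 + (4 + √13)²) - 450/104 = (-2 + (4 + √13)²) - 150*3/104 = (-2 + (4 + √13)²) - 225/52 = -329/52 + (4 + √13)²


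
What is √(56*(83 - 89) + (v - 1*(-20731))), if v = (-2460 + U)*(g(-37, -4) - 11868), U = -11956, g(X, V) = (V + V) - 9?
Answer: 3*√19039395 ≈ 13090.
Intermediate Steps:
g(X, V) = -9 + 2*V (g(X, V) = 2*V - 9 = -9 + 2*V)
v = 171334160 (v = (-2460 - 11956)*((-9 + 2*(-4)) - 11868) = -14416*((-9 - 8) - 11868) = -14416*(-17 - 11868) = -14416*(-11885) = 171334160)
√(56*(83 - 89) + (v - 1*(-20731))) = √(56*(83 - 89) + (171334160 - 1*(-20731))) = √(56*(-6) + (171334160 + 20731)) = √(-336 + 171354891) = √171354555 = 3*√19039395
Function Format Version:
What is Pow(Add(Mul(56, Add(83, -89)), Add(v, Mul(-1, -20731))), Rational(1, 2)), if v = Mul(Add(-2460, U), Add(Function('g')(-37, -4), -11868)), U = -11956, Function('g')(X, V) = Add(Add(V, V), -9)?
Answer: Mul(3, Pow(19039395, Rational(1, 2))) ≈ 13090.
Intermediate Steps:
Function('g')(X, V) = Add(-9, Mul(2, V)) (Function('g')(X, V) = Add(Mul(2, V), -9) = Add(-9, Mul(2, V)))
v = 171334160 (v = Mul(Add(-2460, -11956), Add(Add(-9, Mul(2, -4)), -11868)) = Mul(-14416, Add(Add(-9, -8), -11868)) = Mul(-14416, Add(-17, -11868)) = Mul(-14416, -11885) = 171334160)
Pow(Add(Mul(56, Add(83, -89)), Add(v, Mul(-1, -20731))), Rational(1, 2)) = Pow(Add(Mul(56, Add(83, -89)), Add(171334160, Mul(-1, -20731))), Rational(1, 2)) = Pow(Add(Mul(56, -6), Add(171334160, 20731)), Rational(1, 2)) = Pow(Add(-336, 171354891), Rational(1, 2)) = Pow(171354555, Rational(1, 2)) = Mul(3, Pow(19039395, Rational(1, 2)))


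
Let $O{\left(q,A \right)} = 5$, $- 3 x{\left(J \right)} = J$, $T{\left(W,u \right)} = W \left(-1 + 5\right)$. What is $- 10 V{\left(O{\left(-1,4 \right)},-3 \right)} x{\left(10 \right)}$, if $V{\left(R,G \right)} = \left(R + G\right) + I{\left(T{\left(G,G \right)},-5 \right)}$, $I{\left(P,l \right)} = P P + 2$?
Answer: $\frac{14800}{3} \approx 4933.3$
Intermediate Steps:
$T{\left(W,u \right)} = 4 W$ ($T{\left(W,u \right)} = W 4 = 4 W$)
$x{\left(J \right)} = - \frac{J}{3}$
$I{\left(P,l \right)} = 2 + P^{2}$ ($I{\left(P,l \right)} = P^{2} + 2 = 2 + P^{2}$)
$V{\left(R,G \right)} = 2 + G + R + 16 G^{2}$ ($V{\left(R,G \right)} = \left(R + G\right) + \left(2 + \left(4 G\right)^{2}\right) = \left(G + R\right) + \left(2 + 16 G^{2}\right) = 2 + G + R + 16 G^{2}$)
$- 10 V{\left(O{\left(-1,4 \right)},-3 \right)} x{\left(10 \right)} = - 10 \left(2 - 3 + 5 + 16 \left(-3\right)^{2}\right) \left(\left(- \frac{1}{3}\right) 10\right) = - 10 \left(2 - 3 + 5 + 16 \cdot 9\right) \left(- \frac{10}{3}\right) = - 10 \left(2 - 3 + 5 + 144\right) \left(- \frac{10}{3}\right) = \left(-10\right) 148 \left(- \frac{10}{3}\right) = \left(-1480\right) \left(- \frac{10}{3}\right) = \frac{14800}{3}$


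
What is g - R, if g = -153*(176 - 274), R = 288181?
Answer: -273187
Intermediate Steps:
g = 14994 (g = -153*(-98) = 14994)
g - R = 14994 - 1*288181 = 14994 - 288181 = -273187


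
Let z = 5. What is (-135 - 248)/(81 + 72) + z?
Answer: 382/153 ≈ 2.4967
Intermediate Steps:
(-135 - 248)/(81 + 72) + z = (-135 - 248)/(81 + 72) + 5 = -383/153 + 5 = 382/153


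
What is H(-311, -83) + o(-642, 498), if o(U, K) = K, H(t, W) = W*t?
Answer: 26311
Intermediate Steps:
H(-311, -83) + o(-642, 498) = -83*(-311) + 498 = 25813 + 498 = 26311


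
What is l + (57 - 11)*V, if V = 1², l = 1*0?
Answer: 46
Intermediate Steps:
l = 0
V = 1
l + (57 - 11)*V = 0 + (57 - 11)*1 = 0 + 46*1 = 0 + 46 = 46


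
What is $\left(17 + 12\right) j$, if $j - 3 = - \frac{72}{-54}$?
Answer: $\frac{377}{3} \approx 125.67$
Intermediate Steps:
$j = \frac{13}{3}$ ($j = 3 - \frac{72}{-54} = 3 - - \frac{4}{3} = 3 + \frac{4}{3} = \frac{13}{3} \approx 4.3333$)
$\left(17 + 12\right) j = \left(17 + 12\right) \frac{13}{3} = 29 \cdot \frac{13}{3} = \frac{377}{3}$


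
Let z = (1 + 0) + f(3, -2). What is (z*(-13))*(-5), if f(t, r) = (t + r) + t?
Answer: 325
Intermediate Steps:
f(t, r) = r + 2*t (f(t, r) = (r + t) + t = r + 2*t)
z = 5 (z = (1 + 0) + (-2 + 2*3) = 1 + (-2 + 6) = 1 + 4 = 5)
(z*(-13))*(-5) = (5*(-13))*(-5) = -65*(-5) = 325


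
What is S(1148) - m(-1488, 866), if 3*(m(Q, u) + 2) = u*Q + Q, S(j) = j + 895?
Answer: 432077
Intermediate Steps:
S(j) = 895 + j
m(Q, u) = -2 + Q/3 + Q*u/3 (m(Q, u) = -2 + (u*Q + Q)/3 = -2 + (Q*u + Q)/3 = -2 + (Q + Q*u)/3 = -2 + (Q/3 + Q*u/3) = -2 + Q/3 + Q*u/3)
S(1148) - m(-1488, 866) = (895 + 1148) - (-2 + (⅓)*(-1488) + (⅓)*(-1488)*866) = 2043 - (-2 - 496 - 429536) = 2043 - 1*(-430034) = 2043 + 430034 = 432077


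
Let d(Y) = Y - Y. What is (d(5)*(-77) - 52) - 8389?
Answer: -8441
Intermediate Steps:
d(Y) = 0
(d(5)*(-77) - 52) - 8389 = (0*(-77) - 52) - 8389 = (0 - 52) - 8389 = -52 - 8389 = -8441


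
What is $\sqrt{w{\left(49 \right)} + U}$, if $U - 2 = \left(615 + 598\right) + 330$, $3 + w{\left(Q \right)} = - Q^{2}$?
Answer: $i \sqrt{859} \approx 29.309 i$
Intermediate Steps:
$w{\left(Q \right)} = -3 - Q^{2}$
$U = 1545$ ($U = 2 + \left(\left(615 + 598\right) + 330\right) = 2 + \left(1213 + 330\right) = 2 + 1543 = 1545$)
$\sqrt{w{\left(49 \right)} + U} = \sqrt{\left(-3 - 49^{2}\right) + 1545} = \sqrt{\left(-3 - 2401\right) + 1545} = \sqrt{-2404 + 1545} = \sqrt{-859} = i \sqrt{859}$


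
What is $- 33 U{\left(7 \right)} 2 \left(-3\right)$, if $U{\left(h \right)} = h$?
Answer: $1386$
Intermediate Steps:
$- 33 U{\left(7 \right)} 2 \left(-3\right) = \left(-33\right) 7 \cdot 2 \left(-3\right) = \left(-231\right) \left(-6\right) = 1386$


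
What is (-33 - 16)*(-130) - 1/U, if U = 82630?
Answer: 526353099/82630 ≈ 6370.0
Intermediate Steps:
(-33 - 16)*(-130) - 1/U = (-33 - 16)*(-130) - 1/82630 = -49*(-130) - 1*1/82630 = 6370 - 1/82630 = 526353099/82630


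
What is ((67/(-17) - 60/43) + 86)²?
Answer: 3476871225/534361 ≈ 6506.6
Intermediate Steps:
((67/(-17) - 60/43) + 86)² = ((67*(-1/17) - 60*1/43) + 86)² = ((-67/17 - 60/43) + 86)² = (-3901/731 + 86)² = (58965/731)² = 3476871225/534361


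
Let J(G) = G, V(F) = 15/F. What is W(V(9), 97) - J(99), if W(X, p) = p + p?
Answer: 95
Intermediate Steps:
W(X, p) = 2*p
W(V(9), 97) - J(99) = 2*97 - 1*99 = 194 - 99 = 95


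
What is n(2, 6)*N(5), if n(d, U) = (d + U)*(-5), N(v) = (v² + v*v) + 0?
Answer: -2000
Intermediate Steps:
N(v) = 2*v² (N(v) = (v² + v²) + 0 = 2*v² + 0 = 2*v²)
n(d, U) = -5*U - 5*d (n(d, U) = (U + d)*(-5) = -5*U - 5*d)
n(2, 6)*N(5) = (-5*6 - 5*2)*(2*5²) = (-30 - 10)*(2*25) = -40*50 = -2000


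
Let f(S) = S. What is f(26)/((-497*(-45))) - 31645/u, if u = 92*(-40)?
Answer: 141567221/16460640 ≈ 8.6003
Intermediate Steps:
u = -3680
f(26)/((-497*(-45))) - 31645/u = 26/((-497*(-45))) - 31645/(-3680) = 26/22365 - 31645*(-1/3680) = 26*(1/22365) + 6329/736 = 26/22365 + 6329/736 = 141567221/16460640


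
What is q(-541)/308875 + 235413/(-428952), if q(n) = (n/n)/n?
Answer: -13112612140609/23892823003000 ≈ -0.54881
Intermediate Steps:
q(n) = 1/n
q(-541)/308875 + 235413/(-428952) = 1/(-541*308875) + 235413/(-428952) = -1/541*1/308875 + 235413*(-1/428952) = -1/167101375 - 78471/142984 = -13112612140609/23892823003000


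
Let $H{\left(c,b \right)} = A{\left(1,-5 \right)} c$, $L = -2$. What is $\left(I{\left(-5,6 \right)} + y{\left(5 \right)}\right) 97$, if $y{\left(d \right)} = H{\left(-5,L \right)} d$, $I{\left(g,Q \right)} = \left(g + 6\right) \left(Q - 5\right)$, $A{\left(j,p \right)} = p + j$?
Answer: $9797$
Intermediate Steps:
$A{\left(j,p \right)} = j + p$
$H{\left(c,b \right)} = - 4 c$ ($H{\left(c,b \right)} = \left(1 - 5\right) c = - 4 c$)
$I{\left(g,Q \right)} = \left(-5 + Q\right) \left(6 + g\right)$ ($I{\left(g,Q \right)} = \left(6 + g\right) \left(-5 + Q\right) = \left(-5 + Q\right) \left(6 + g\right)$)
$y{\left(d \right)} = 20 d$ ($y{\left(d \right)} = \left(-4\right) \left(-5\right) d = 20 d$)
$\left(I{\left(-5,6 \right)} + y{\left(5 \right)}\right) 97 = \left(\left(-30 - -25 + 6 \cdot 6 + 6 \left(-5\right)\right) + 20 \cdot 5\right) 97 = \left(\left(-30 + 25 + 36 - 30\right) + 100\right) 97 = \left(1 + 100\right) 97 = 101 \cdot 97 = 9797$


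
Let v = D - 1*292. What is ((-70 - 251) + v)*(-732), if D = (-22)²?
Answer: 94428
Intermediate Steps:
D = 484
v = 192 (v = 484 - 1*292 = 484 - 292 = 192)
((-70 - 251) + v)*(-732) = ((-70 - 251) + 192)*(-732) = (-321 + 192)*(-732) = -129*(-732) = 94428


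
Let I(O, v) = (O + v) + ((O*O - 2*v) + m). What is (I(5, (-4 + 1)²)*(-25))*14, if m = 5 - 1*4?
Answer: -7700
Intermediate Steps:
m = 1 (m = 5 - 4 = 1)
I(O, v) = 1 + O + O² - v (I(O, v) = (O + v) + ((O*O - 2*v) + 1) = (O + v) + ((O² - 2*v) + 1) = (O + v) + (1 + O² - 2*v) = 1 + O + O² - v)
(I(5, (-4 + 1)²)*(-25))*14 = ((1 + 5 + 5² - (-4 + 1)²)*(-25))*14 = ((1 + 5 + 25 - 1*(-3)²)*(-25))*14 = ((1 + 5 + 25 - 1*9)*(-25))*14 = ((1 + 5 + 25 - 9)*(-25))*14 = (22*(-25))*14 = -550*14 = -7700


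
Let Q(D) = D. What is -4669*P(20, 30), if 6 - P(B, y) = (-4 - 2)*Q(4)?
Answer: -140070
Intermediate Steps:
P(B, y) = 30 (P(B, y) = 6 - (-4 - 2)*4 = 6 - (-6)*4 = 6 - 1*(-24) = 6 + 24 = 30)
-4669*P(20, 30) = -4669*30 = -140070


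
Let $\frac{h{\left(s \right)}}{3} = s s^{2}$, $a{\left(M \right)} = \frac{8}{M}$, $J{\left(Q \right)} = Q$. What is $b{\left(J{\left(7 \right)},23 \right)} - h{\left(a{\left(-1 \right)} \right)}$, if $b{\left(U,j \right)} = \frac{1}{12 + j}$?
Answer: $\frac{53761}{35} \approx 1536.0$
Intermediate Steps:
$h{\left(s \right)} = 3 s^{3}$ ($h{\left(s \right)} = 3 s s^{2} = 3 s^{3}$)
$b{\left(J{\left(7 \right)},23 \right)} - h{\left(a{\left(-1 \right)} \right)} = \frac{1}{12 + 23} - 3 \left(\frac{8}{-1}\right)^{3} = \frac{1}{35} - 3 \left(8 \left(-1\right)\right)^{3} = \frac{1}{35} - 3 \left(-8\right)^{3} = \frac{1}{35} - 3 \left(-512\right) = \frac{1}{35} - -1536 = \frac{1}{35} + 1536 = \frac{53761}{35}$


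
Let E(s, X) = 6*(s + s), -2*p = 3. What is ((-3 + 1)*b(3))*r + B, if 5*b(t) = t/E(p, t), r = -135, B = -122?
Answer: -131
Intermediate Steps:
p = -3/2 (p = -½*3 = -3/2 ≈ -1.5000)
E(s, X) = 12*s (E(s, X) = 6*(2*s) = 12*s)
b(t) = -t/90 (b(t) = (t/((12*(-3/2))))/5 = (t/(-18))/5 = (t*(-1/18))/5 = (-t/18)/5 = -t/90)
((-3 + 1)*b(3))*r + B = ((-3 + 1)*(-1/90*3))*(-135) - 122 = -2*(-1/30)*(-135) - 122 = (1/15)*(-135) - 122 = -9 - 122 = -131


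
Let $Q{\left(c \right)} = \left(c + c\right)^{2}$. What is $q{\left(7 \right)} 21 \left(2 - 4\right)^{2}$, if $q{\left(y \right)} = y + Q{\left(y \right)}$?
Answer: $17052$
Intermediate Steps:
$Q{\left(c \right)} = 4 c^{2}$ ($Q{\left(c \right)} = \left(2 c\right)^{2} = 4 c^{2}$)
$q{\left(y \right)} = y + 4 y^{2}$
$q{\left(7 \right)} 21 \left(2 - 4\right)^{2} = 7 \left(1 + 4 \cdot 7\right) 21 \left(2 - 4\right)^{2} = 7 \left(1 + 28\right) 21 \left(-2\right)^{2} = 7 \cdot 29 \cdot 21 \cdot 4 = 203 \cdot 21 \cdot 4 = 4263 \cdot 4 = 17052$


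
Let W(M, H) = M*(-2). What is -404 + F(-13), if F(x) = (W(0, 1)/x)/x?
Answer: -404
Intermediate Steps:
W(M, H) = -2*M
F(x) = 0 (F(x) = ((-2*0)/x)/x = (0/x)/x = 0/x = 0)
-404 + F(-13) = -404 + 0 = -404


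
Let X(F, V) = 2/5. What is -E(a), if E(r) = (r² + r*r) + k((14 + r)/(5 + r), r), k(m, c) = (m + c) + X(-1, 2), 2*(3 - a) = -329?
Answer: -6472367/115 ≈ -56281.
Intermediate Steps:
X(F, V) = ⅖ (X(F, V) = 2*(⅕) = ⅖)
a = 335/2 (a = 3 - ½*(-329) = 3 + 329/2 = 335/2 ≈ 167.50)
k(m, c) = ⅖ + c + m (k(m, c) = (m + c) + ⅖ = (c + m) + ⅖ = ⅖ + c + m)
E(r) = ⅖ + r + 2*r² + (14 + r)/(5 + r) (E(r) = (r² + r*r) + (⅖ + r + (14 + r)/(5 + r)) = (r² + r²) + (⅖ + r + (14 + r)/(5 + r)) = 2*r² + (⅖ + r + (14 + r)/(5 + r)) = ⅖ + r + 2*r² + (14 + r)/(5 + r))
-E(a) = -(80 + 10*(335/2)³ + 32*(335/2) + 55*(335/2)²)/(5*(5 + 335/2)) = -(80 + 10*(37595375/8) + 5360 + 55*(112225/4))/(5*345/2) = -2*(80 + 187976875/4 + 5360 + 6172375/4)/(5*345) = -2*97085505/(5*345*2) = -1*6472367/115 = -6472367/115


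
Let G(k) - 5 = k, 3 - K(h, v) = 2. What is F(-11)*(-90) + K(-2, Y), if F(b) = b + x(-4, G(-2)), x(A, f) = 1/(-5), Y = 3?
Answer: 1009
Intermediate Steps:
K(h, v) = 1 (K(h, v) = 3 - 1*2 = 3 - 2 = 1)
G(k) = 5 + k
x(A, f) = -⅕
F(b) = -⅕ + b (F(b) = b - ⅕ = -⅕ + b)
F(-11)*(-90) + K(-2, Y) = (-⅕ - 11)*(-90) + 1 = -56/5*(-90) + 1 = 1008 + 1 = 1009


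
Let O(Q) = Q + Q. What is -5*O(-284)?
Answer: 2840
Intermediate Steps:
O(Q) = 2*Q
-5*O(-284) = -10*(-284) = -5*(-568) = 2840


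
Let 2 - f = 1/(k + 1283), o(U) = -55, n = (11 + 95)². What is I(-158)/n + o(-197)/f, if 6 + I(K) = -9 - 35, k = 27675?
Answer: -162712369/5915754 ≈ -27.505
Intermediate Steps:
I(K) = -50 (I(K) = -6 + (-9 - 35) = -6 - 44 = -50)
n = 11236 (n = 106² = 11236)
f = 57915/28958 (f = 2 - 1/(27675 + 1283) = 2 - 1/28958 = 57915/28958 ≈ 2.0000)
I(-158)/n + o(-197)/f = -50/11236 - 55/57915/28958 = -50*1/11236 - 55*28958/57915 = -25/5618 - 28958/1053 = -162712369/5915754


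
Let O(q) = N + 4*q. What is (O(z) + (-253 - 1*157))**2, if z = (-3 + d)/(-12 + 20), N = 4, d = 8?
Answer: 651249/4 ≈ 1.6281e+5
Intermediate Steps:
z = 5/8 (z = (-3 + 8)/(-12 + 20) = 5/8 ≈ 0.62500)
O(q) = 4 + 4*q
(O(z) + (-253 - 1*157))**2 = ((4 + 4*(5/8)) + (-253 - 1*157))**2 = ((4 + 5/2) + (-253 - 157))**2 = (13/2 - 410)**2 = (-807/2)**2 = 651249/4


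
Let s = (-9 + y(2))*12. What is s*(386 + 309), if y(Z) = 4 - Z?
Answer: -58380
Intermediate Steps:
s = -84 (s = (-9 + (4 - 1*2))*12 = (-9 + (4 - 2))*12 = (-9 + 2)*12 = -7*12 = -84)
s*(386 + 309) = -84*(386 + 309) = -84*695 = -58380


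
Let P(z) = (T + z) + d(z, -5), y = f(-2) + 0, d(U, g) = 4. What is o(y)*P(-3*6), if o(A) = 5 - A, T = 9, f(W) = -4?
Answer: -45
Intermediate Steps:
y = -4 (y = -4 + 0 = -4)
P(z) = 13 + z (P(z) = (9 + z) + 4 = 13 + z)
o(y)*P(-3*6) = (5 - 1*(-4))*(13 - 3*6) = (5 + 4)*(13 - 18) = 9*(-5) = -45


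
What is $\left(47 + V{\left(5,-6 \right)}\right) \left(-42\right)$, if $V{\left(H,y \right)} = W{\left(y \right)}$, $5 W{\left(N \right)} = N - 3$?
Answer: $- \frac{9492}{5} \approx -1898.4$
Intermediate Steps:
$W{\left(N \right)} = - \frac{3}{5} + \frac{N}{5}$ ($W{\left(N \right)} = \frac{N - 3}{5} = \frac{-3 + N}{5} = - \frac{3}{5} + \frac{N}{5}$)
$V{\left(H,y \right)} = - \frac{3}{5} + \frac{y}{5}$
$\left(47 + V{\left(5,-6 \right)}\right) \left(-42\right) = \left(47 + \left(- \frac{3}{5} + \frac{1}{5} \left(-6\right)\right)\right) \left(-42\right) = \left(47 - \frac{9}{5}\right) \left(-42\right) = \frac{226}{5} \left(-42\right) = - \frac{9492}{5}$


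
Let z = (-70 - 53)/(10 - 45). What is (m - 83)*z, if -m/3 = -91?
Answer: 4674/7 ≈ 667.71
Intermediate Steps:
m = 273 (m = -3*(-91) = 273)
z = 123/35 (z = -123/(-35) = -123*(-1/35) = 123/35 ≈ 3.5143)
(m - 83)*z = (273 - 83)*(123/35) = 190*(123/35) = 4674/7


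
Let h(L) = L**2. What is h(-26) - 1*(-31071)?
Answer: 31747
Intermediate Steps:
h(-26) - 1*(-31071) = (-26)**2 - 1*(-31071) = 676 + 31071 = 31747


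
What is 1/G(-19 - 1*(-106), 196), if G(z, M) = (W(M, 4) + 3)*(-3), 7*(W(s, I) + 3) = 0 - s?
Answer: 1/84 ≈ 0.011905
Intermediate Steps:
W(s, I) = -3 - s/7 (W(s, I) = -3 + (0 - s)/7 = -3 + (-s)/7 = -3 - s/7)
G(z, M) = 3*M/7 (G(z, M) = ((-3 - M/7) + 3)*(-3) = -M/7*(-3) = 3*M/7)
1/G(-19 - 1*(-106), 196) = 1/((3/7)*196) = 1/84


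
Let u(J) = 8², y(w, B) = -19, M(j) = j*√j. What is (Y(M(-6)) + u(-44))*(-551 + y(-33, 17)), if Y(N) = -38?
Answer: -14820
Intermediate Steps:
M(j) = j^(3/2)
u(J) = 64
(Y(M(-6)) + u(-44))*(-551 + y(-33, 17)) = (-38 + 64)*(-551 - 19) = 26*(-570) = -14820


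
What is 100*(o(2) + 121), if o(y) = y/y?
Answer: 12200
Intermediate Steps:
o(y) = 1
100*(o(2) + 121) = 100*(1 + 121) = 100*122 = 12200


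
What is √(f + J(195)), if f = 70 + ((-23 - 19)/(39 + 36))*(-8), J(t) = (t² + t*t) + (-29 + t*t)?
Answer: 2*√713253/5 ≈ 337.82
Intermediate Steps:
J(t) = -29 + 3*t² (J(t) = (t² + t²) + (-29 + t²) = 2*t² + (-29 + t²) = -29 + 3*t²)
f = 1862/25 (f = 70 - 42/75*(-8) = 70 - 42*1/75*(-8) = 70 - 14/25*(-8) = 70 + 112/25 = 1862/25 ≈ 74.480)
√(f + J(195)) = √(1862/25 + (-29 + 3*195²)) = √(1862/25 + (-29 + 3*38025)) = √(1862/25 + (-29 + 114075)) = √(1862/25 + 114046) = √(2853012/25) = 2*√713253/5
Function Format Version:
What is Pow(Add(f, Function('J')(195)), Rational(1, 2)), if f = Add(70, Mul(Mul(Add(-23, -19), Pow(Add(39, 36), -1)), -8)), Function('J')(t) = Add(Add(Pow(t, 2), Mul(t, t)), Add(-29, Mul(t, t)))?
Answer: Mul(Rational(2, 5), Pow(713253, Rational(1, 2))) ≈ 337.82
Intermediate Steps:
Function('J')(t) = Add(-29, Mul(3, Pow(t, 2))) (Function('J')(t) = Add(Add(Pow(t, 2), Pow(t, 2)), Add(-29, Pow(t, 2))) = Add(Mul(2, Pow(t, 2)), Add(-29, Pow(t, 2))) = Add(-29, Mul(3, Pow(t, 2))))
f = Rational(1862, 25) (f = Add(70, Mul(Mul(-42, Pow(75, -1)), -8)) = Add(70, Mul(Mul(-42, Rational(1, 75)), -8)) = Add(70, Mul(Rational(-14, 25), -8)) = Add(70, Rational(112, 25)) = Rational(1862, 25) ≈ 74.480)
Pow(Add(f, Function('J')(195)), Rational(1, 2)) = Pow(Add(Rational(1862, 25), Add(-29, Mul(3, Pow(195, 2)))), Rational(1, 2)) = Pow(Add(Rational(1862, 25), Add(-29, Mul(3, 38025))), Rational(1, 2)) = Pow(Add(Rational(1862, 25), Add(-29, 114075)), Rational(1, 2)) = Pow(Add(Rational(1862, 25), 114046), Rational(1, 2)) = Pow(Rational(2853012, 25), Rational(1, 2)) = Mul(Rational(2, 5), Pow(713253, Rational(1, 2)))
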